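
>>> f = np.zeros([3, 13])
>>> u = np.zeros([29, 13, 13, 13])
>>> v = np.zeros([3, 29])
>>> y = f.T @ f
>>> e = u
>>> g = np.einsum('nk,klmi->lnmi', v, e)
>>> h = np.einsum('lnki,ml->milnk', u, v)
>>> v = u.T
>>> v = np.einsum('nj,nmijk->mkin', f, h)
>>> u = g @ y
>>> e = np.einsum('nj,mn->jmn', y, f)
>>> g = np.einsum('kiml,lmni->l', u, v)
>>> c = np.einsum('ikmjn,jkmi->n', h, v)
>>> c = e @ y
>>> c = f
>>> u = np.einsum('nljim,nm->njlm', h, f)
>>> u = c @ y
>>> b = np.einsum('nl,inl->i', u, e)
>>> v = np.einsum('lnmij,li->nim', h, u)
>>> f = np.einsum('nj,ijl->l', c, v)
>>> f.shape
(29,)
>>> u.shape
(3, 13)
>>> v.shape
(13, 13, 29)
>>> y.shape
(13, 13)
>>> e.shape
(13, 3, 13)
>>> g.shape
(13,)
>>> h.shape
(3, 13, 29, 13, 13)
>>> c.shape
(3, 13)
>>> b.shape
(13,)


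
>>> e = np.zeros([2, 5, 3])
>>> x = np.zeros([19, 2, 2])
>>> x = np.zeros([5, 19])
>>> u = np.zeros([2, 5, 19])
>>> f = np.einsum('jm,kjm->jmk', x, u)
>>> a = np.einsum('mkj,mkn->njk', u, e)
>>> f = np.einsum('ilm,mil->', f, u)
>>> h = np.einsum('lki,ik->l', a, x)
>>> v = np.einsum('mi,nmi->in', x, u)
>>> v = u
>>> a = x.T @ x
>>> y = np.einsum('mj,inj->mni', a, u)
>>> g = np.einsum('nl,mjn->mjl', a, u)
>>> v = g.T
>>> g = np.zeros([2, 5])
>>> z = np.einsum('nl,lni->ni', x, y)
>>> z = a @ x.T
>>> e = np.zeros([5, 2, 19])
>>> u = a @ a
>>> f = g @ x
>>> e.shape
(5, 2, 19)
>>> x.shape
(5, 19)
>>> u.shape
(19, 19)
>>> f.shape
(2, 19)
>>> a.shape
(19, 19)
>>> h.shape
(3,)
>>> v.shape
(19, 5, 2)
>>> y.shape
(19, 5, 2)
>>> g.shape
(2, 5)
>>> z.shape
(19, 5)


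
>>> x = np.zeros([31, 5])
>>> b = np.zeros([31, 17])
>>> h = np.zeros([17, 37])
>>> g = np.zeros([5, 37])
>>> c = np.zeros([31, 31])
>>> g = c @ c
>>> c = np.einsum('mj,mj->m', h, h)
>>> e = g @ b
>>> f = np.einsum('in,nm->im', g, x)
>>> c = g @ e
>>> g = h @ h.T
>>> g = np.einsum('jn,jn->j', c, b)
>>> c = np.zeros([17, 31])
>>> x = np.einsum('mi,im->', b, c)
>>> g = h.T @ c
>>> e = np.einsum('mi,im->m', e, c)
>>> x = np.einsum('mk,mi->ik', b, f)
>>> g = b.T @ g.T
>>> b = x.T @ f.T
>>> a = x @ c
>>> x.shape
(5, 17)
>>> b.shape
(17, 31)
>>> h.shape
(17, 37)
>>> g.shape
(17, 37)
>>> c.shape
(17, 31)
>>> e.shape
(31,)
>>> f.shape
(31, 5)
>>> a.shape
(5, 31)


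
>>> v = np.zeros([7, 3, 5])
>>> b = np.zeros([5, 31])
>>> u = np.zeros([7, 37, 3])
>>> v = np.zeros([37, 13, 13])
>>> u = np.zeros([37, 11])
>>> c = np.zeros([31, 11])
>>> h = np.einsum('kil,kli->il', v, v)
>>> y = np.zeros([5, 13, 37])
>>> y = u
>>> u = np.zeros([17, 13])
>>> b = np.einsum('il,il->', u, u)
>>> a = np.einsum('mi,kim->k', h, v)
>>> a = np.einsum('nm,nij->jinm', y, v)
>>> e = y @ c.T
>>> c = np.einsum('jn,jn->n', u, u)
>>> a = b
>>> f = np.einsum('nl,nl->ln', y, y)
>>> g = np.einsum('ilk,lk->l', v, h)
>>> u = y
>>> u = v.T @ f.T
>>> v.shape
(37, 13, 13)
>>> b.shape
()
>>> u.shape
(13, 13, 11)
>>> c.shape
(13,)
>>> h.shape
(13, 13)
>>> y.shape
(37, 11)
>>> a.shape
()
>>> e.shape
(37, 31)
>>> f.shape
(11, 37)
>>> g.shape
(13,)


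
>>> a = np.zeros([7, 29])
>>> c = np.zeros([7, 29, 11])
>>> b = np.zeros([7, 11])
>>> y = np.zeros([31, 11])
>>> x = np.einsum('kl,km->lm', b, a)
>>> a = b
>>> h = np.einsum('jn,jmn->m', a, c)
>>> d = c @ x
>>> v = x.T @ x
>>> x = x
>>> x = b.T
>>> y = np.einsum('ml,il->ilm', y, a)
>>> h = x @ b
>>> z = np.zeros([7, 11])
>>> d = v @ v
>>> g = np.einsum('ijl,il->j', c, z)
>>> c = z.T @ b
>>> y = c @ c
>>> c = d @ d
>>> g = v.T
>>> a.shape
(7, 11)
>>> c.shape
(29, 29)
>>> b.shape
(7, 11)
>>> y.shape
(11, 11)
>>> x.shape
(11, 7)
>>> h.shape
(11, 11)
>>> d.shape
(29, 29)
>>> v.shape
(29, 29)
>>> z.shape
(7, 11)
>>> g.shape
(29, 29)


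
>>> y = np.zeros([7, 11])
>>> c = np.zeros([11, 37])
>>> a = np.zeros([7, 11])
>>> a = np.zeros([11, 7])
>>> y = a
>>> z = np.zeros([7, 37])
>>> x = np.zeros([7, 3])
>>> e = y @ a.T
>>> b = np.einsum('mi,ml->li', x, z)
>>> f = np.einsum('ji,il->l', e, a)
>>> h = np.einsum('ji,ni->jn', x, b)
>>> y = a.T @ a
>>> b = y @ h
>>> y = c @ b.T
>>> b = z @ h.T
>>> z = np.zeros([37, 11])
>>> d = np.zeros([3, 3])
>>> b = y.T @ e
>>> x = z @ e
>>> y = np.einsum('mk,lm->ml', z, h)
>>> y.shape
(37, 7)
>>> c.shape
(11, 37)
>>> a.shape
(11, 7)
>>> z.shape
(37, 11)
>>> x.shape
(37, 11)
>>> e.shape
(11, 11)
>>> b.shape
(7, 11)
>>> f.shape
(7,)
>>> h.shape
(7, 37)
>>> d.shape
(3, 3)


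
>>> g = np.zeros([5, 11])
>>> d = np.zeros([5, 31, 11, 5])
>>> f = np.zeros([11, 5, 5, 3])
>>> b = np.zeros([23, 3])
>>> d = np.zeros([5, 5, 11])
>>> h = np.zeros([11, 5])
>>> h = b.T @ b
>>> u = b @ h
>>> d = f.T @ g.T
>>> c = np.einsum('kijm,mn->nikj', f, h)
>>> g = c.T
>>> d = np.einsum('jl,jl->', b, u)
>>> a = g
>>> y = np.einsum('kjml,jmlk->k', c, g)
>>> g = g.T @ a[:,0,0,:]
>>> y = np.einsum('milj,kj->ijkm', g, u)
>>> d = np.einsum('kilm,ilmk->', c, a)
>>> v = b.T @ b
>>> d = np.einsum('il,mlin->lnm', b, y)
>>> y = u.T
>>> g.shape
(3, 5, 11, 3)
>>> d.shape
(3, 3, 5)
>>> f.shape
(11, 5, 5, 3)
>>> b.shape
(23, 3)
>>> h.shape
(3, 3)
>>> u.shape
(23, 3)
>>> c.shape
(3, 5, 11, 5)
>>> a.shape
(5, 11, 5, 3)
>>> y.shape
(3, 23)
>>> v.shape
(3, 3)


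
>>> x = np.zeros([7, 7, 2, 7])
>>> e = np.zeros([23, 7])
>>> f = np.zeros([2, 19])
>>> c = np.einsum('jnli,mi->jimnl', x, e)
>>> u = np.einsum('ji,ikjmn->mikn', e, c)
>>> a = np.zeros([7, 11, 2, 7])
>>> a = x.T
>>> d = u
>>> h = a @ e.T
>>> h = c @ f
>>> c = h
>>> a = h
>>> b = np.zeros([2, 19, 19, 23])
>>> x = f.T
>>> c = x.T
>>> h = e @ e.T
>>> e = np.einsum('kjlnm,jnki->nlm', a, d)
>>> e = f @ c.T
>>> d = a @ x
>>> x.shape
(19, 2)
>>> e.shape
(2, 2)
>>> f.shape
(2, 19)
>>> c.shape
(2, 19)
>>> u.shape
(7, 7, 7, 2)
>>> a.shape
(7, 7, 23, 7, 19)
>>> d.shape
(7, 7, 23, 7, 2)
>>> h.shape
(23, 23)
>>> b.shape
(2, 19, 19, 23)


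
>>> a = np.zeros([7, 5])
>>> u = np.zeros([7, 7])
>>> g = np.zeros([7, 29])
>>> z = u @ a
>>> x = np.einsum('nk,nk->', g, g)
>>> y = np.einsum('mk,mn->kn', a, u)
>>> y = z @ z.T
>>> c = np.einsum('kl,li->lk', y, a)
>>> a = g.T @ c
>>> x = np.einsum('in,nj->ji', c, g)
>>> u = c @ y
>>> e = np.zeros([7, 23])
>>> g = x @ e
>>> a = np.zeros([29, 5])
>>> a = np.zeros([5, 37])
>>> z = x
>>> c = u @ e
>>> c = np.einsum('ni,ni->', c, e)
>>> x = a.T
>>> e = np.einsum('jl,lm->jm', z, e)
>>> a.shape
(5, 37)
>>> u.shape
(7, 7)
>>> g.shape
(29, 23)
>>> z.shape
(29, 7)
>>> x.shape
(37, 5)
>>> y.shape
(7, 7)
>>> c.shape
()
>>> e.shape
(29, 23)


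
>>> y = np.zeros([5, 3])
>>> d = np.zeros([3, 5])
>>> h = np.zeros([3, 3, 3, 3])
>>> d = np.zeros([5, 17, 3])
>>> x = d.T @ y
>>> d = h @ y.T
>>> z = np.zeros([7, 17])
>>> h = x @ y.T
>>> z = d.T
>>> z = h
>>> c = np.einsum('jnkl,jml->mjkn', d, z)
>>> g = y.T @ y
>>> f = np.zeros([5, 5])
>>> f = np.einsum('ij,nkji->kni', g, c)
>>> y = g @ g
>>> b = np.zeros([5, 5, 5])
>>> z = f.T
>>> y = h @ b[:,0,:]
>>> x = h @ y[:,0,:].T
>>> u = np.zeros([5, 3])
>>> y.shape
(3, 17, 5)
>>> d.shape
(3, 3, 3, 5)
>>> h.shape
(3, 17, 5)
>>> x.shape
(3, 17, 3)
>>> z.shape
(3, 17, 3)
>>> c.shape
(17, 3, 3, 3)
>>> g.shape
(3, 3)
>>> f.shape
(3, 17, 3)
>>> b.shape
(5, 5, 5)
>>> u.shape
(5, 3)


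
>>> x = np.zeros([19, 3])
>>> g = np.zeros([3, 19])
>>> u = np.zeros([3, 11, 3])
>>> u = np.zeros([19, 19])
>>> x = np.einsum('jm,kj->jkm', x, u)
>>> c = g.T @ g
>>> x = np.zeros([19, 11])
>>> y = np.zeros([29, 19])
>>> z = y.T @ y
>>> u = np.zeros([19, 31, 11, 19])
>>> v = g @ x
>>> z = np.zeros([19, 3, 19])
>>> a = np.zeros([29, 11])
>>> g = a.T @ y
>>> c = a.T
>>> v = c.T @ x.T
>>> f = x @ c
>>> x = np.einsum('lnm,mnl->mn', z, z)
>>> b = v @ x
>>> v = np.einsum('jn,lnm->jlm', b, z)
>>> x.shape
(19, 3)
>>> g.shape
(11, 19)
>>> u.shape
(19, 31, 11, 19)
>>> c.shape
(11, 29)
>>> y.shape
(29, 19)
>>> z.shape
(19, 3, 19)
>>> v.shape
(29, 19, 19)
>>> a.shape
(29, 11)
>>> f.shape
(19, 29)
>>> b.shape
(29, 3)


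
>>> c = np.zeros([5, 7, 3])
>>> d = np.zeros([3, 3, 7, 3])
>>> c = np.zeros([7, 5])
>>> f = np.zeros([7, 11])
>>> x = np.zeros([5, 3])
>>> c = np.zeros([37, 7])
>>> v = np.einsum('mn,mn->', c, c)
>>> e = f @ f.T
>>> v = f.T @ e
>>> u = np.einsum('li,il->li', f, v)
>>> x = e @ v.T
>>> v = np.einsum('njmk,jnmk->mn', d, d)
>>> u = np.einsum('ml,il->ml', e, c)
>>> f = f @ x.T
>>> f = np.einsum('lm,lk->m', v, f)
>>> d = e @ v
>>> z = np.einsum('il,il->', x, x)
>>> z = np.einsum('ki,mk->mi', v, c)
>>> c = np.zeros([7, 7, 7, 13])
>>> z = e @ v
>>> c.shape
(7, 7, 7, 13)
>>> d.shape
(7, 3)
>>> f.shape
(3,)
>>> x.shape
(7, 11)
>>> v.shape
(7, 3)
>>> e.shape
(7, 7)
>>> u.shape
(7, 7)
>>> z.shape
(7, 3)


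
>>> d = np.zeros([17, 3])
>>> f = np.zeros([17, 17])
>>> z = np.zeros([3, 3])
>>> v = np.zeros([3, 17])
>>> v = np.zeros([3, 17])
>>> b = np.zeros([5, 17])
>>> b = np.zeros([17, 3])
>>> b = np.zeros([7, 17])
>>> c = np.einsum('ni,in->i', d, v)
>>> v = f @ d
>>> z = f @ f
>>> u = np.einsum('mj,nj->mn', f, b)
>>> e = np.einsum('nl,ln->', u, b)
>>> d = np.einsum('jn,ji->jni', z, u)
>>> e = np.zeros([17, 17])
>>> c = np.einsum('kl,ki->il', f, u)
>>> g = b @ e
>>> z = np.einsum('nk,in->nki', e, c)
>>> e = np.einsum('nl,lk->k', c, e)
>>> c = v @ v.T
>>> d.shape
(17, 17, 7)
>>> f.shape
(17, 17)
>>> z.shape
(17, 17, 7)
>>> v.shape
(17, 3)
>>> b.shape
(7, 17)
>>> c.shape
(17, 17)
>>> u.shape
(17, 7)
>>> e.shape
(17,)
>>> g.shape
(7, 17)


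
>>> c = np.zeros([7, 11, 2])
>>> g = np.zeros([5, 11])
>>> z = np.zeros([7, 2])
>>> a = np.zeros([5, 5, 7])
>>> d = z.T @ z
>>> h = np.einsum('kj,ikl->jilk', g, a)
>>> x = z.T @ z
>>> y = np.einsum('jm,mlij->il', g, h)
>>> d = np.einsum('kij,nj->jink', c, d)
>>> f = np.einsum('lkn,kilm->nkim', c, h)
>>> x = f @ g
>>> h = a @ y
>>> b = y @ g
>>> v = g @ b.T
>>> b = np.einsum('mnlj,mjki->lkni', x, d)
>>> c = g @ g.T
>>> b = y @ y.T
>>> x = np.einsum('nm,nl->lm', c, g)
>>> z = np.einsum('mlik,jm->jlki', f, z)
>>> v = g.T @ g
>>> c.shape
(5, 5)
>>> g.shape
(5, 11)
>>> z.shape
(7, 11, 5, 5)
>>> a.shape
(5, 5, 7)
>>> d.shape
(2, 11, 2, 7)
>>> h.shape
(5, 5, 5)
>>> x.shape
(11, 5)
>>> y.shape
(7, 5)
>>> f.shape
(2, 11, 5, 5)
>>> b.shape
(7, 7)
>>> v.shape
(11, 11)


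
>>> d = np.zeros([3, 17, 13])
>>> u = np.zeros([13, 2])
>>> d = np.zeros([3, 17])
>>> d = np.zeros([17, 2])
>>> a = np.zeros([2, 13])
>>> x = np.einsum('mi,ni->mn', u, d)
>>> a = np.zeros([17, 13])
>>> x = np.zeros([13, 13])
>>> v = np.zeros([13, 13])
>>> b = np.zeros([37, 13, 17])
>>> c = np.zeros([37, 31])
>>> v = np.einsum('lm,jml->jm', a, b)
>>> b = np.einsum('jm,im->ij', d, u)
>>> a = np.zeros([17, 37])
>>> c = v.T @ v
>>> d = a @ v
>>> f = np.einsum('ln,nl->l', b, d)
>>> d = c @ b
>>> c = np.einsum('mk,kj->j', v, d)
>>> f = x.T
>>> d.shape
(13, 17)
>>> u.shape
(13, 2)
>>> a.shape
(17, 37)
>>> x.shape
(13, 13)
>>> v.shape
(37, 13)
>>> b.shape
(13, 17)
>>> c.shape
(17,)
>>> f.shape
(13, 13)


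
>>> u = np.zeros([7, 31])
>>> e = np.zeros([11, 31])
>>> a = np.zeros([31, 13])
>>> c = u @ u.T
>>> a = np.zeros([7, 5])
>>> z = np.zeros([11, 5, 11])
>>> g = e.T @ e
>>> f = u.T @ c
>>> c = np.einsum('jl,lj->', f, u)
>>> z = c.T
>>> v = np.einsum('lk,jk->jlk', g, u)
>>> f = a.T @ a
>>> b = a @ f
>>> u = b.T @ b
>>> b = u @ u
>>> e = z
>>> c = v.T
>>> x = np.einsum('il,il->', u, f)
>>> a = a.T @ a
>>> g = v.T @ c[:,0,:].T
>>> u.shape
(5, 5)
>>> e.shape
()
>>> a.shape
(5, 5)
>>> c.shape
(31, 31, 7)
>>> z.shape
()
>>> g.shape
(31, 31, 31)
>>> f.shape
(5, 5)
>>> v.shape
(7, 31, 31)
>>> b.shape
(5, 5)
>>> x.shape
()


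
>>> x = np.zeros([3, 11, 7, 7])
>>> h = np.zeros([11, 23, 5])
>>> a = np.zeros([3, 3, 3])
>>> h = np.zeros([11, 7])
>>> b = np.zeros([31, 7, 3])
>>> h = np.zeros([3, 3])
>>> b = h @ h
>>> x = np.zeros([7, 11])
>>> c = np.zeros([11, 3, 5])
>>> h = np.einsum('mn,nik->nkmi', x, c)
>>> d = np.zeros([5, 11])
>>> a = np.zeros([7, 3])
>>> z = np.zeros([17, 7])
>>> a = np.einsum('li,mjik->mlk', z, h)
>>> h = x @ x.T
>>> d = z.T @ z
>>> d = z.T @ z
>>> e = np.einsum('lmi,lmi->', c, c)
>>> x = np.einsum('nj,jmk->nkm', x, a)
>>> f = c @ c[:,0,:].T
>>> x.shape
(7, 3, 17)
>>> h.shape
(7, 7)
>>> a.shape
(11, 17, 3)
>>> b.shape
(3, 3)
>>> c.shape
(11, 3, 5)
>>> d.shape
(7, 7)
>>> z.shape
(17, 7)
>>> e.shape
()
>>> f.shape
(11, 3, 11)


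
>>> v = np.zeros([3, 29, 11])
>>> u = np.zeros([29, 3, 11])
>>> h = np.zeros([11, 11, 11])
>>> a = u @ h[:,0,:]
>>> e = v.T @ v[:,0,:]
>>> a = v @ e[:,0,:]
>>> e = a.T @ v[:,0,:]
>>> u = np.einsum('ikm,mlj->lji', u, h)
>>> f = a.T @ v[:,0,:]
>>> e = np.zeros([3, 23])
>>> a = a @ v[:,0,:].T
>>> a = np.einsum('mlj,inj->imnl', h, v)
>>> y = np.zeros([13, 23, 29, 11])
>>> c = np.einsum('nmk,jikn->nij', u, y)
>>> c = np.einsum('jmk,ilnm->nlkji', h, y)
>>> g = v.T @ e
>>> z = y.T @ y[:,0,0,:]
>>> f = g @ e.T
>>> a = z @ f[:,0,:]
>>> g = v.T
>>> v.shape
(3, 29, 11)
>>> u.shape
(11, 11, 29)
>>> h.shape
(11, 11, 11)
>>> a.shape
(11, 29, 23, 3)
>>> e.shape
(3, 23)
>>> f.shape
(11, 29, 3)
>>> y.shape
(13, 23, 29, 11)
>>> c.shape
(29, 23, 11, 11, 13)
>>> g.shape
(11, 29, 3)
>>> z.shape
(11, 29, 23, 11)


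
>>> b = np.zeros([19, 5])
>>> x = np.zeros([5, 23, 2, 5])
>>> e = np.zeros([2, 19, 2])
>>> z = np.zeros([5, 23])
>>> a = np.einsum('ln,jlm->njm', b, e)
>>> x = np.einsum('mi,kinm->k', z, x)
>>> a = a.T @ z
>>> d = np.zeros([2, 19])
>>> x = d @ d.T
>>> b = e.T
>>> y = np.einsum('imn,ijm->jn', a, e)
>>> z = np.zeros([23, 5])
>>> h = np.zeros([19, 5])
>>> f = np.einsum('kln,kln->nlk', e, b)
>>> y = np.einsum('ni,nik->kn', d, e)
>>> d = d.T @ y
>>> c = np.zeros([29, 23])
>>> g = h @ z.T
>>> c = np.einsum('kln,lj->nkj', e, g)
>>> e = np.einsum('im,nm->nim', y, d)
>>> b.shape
(2, 19, 2)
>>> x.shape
(2, 2)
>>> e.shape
(19, 2, 2)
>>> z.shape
(23, 5)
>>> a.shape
(2, 2, 23)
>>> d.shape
(19, 2)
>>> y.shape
(2, 2)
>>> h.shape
(19, 5)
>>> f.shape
(2, 19, 2)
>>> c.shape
(2, 2, 23)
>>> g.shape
(19, 23)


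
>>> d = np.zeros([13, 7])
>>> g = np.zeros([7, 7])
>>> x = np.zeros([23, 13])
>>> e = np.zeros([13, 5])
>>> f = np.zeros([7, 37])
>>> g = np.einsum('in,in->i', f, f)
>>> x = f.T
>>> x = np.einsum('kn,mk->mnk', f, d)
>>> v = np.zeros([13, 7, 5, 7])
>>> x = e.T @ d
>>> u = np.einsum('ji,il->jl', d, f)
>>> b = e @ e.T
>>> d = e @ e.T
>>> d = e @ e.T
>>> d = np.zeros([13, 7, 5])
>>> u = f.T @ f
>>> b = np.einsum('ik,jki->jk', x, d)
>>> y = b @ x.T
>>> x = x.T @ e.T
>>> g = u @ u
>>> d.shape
(13, 7, 5)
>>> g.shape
(37, 37)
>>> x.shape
(7, 13)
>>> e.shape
(13, 5)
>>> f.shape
(7, 37)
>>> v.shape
(13, 7, 5, 7)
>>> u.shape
(37, 37)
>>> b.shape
(13, 7)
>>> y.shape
(13, 5)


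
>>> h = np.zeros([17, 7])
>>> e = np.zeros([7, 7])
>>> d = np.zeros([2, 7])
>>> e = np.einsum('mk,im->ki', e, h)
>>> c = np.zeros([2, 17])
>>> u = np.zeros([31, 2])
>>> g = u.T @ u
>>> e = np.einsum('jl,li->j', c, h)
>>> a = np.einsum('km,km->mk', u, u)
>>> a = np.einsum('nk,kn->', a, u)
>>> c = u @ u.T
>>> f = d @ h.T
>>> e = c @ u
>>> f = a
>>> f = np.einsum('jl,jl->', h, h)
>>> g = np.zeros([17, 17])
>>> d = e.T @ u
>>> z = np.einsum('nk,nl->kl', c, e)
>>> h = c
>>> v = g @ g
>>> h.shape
(31, 31)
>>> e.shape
(31, 2)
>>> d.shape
(2, 2)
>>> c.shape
(31, 31)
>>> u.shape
(31, 2)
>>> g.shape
(17, 17)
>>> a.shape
()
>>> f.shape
()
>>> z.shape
(31, 2)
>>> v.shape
(17, 17)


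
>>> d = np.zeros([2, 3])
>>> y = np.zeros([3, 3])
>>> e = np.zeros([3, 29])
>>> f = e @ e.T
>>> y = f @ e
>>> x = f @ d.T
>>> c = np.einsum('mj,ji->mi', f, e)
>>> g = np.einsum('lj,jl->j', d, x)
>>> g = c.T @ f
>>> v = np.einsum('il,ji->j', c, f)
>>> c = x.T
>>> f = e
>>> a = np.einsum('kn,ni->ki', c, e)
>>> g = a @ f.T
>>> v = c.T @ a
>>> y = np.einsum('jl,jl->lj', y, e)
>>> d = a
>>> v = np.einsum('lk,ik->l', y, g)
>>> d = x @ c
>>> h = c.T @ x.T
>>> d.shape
(3, 3)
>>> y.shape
(29, 3)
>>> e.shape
(3, 29)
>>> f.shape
(3, 29)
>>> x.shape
(3, 2)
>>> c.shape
(2, 3)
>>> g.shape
(2, 3)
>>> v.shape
(29,)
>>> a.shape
(2, 29)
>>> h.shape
(3, 3)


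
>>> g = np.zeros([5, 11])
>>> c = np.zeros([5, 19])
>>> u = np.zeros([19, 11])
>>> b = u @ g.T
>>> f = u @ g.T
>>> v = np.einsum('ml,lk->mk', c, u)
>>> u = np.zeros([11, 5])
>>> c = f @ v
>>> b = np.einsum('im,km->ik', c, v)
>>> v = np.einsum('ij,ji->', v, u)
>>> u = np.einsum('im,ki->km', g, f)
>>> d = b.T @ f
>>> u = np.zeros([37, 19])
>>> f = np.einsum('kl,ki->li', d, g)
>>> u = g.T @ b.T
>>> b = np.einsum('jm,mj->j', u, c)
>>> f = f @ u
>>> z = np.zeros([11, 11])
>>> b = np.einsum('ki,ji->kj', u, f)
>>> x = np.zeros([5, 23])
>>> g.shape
(5, 11)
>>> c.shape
(19, 11)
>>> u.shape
(11, 19)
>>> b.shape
(11, 5)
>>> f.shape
(5, 19)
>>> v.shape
()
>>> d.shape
(5, 5)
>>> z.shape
(11, 11)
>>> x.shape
(5, 23)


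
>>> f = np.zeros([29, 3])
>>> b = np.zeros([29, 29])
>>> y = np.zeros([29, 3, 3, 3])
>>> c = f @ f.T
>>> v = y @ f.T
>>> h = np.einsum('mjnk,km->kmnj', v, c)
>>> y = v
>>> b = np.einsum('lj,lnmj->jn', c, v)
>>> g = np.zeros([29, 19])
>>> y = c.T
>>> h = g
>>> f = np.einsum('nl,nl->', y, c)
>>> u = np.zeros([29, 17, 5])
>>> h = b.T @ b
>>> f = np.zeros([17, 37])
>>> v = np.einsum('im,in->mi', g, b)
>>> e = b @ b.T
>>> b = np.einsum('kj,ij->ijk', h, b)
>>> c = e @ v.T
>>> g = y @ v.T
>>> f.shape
(17, 37)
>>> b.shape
(29, 3, 3)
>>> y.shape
(29, 29)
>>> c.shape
(29, 19)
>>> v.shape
(19, 29)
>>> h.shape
(3, 3)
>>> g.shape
(29, 19)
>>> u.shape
(29, 17, 5)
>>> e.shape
(29, 29)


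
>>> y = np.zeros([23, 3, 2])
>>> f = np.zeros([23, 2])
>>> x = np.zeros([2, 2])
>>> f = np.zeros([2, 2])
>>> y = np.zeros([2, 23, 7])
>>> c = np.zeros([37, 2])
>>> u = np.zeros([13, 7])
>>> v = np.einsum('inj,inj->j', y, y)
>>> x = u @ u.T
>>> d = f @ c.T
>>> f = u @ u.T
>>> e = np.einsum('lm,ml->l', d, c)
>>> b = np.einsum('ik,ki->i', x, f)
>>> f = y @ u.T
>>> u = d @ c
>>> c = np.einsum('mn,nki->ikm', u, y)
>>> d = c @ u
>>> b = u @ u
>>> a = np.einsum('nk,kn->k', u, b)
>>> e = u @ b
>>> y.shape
(2, 23, 7)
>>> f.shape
(2, 23, 13)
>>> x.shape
(13, 13)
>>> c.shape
(7, 23, 2)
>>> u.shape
(2, 2)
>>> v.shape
(7,)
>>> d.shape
(7, 23, 2)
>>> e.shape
(2, 2)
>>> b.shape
(2, 2)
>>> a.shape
(2,)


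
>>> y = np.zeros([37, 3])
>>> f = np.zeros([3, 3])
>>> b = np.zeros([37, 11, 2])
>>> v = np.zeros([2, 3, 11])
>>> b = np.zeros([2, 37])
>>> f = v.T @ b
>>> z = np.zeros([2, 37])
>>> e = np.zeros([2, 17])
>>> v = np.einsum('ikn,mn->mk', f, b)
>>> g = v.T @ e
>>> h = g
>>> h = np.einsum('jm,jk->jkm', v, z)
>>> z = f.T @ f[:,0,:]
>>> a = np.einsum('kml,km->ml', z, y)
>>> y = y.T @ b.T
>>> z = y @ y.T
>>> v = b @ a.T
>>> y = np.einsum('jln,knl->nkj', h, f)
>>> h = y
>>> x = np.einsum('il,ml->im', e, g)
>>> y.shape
(3, 11, 2)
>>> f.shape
(11, 3, 37)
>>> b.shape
(2, 37)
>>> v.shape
(2, 3)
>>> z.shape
(3, 3)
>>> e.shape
(2, 17)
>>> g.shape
(3, 17)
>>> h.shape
(3, 11, 2)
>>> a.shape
(3, 37)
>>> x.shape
(2, 3)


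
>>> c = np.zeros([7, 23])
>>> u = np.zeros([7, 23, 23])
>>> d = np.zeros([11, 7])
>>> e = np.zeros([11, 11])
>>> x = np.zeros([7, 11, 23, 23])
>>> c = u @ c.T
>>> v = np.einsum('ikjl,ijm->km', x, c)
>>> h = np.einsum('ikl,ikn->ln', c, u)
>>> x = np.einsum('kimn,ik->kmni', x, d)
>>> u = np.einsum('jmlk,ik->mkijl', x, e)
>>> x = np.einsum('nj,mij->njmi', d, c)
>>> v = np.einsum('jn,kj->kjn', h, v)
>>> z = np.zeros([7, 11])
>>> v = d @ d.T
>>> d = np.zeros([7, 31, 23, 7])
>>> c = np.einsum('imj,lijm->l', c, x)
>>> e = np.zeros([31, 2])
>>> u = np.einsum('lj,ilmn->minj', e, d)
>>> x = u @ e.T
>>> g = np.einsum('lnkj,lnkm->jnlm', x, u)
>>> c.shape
(11,)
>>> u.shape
(23, 7, 7, 2)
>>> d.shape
(7, 31, 23, 7)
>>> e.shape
(31, 2)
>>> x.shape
(23, 7, 7, 31)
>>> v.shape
(11, 11)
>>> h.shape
(7, 23)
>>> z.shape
(7, 11)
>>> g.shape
(31, 7, 23, 2)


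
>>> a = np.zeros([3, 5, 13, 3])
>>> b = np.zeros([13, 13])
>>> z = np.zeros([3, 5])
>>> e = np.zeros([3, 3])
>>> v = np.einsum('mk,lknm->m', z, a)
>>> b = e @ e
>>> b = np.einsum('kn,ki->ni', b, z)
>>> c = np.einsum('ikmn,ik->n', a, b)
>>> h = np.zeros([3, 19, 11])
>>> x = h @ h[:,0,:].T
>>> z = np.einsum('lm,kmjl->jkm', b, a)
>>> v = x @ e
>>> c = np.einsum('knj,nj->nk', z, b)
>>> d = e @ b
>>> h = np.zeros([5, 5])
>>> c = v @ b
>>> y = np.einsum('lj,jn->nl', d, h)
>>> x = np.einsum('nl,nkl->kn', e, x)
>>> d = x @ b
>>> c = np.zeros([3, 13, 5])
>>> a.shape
(3, 5, 13, 3)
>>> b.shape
(3, 5)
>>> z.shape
(13, 3, 5)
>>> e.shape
(3, 3)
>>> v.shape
(3, 19, 3)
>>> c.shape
(3, 13, 5)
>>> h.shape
(5, 5)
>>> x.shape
(19, 3)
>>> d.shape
(19, 5)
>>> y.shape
(5, 3)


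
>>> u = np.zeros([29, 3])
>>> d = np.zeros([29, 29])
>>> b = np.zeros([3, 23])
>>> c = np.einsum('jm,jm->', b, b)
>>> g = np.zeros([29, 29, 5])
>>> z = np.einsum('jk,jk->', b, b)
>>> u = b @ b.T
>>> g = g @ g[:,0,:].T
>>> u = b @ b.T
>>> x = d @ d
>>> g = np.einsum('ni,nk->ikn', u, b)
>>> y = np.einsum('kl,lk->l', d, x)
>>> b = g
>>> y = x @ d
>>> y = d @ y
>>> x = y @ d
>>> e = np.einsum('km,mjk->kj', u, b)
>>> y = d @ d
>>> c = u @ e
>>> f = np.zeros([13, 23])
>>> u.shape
(3, 3)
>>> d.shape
(29, 29)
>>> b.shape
(3, 23, 3)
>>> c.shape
(3, 23)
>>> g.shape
(3, 23, 3)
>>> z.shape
()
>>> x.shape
(29, 29)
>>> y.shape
(29, 29)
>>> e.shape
(3, 23)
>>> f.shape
(13, 23)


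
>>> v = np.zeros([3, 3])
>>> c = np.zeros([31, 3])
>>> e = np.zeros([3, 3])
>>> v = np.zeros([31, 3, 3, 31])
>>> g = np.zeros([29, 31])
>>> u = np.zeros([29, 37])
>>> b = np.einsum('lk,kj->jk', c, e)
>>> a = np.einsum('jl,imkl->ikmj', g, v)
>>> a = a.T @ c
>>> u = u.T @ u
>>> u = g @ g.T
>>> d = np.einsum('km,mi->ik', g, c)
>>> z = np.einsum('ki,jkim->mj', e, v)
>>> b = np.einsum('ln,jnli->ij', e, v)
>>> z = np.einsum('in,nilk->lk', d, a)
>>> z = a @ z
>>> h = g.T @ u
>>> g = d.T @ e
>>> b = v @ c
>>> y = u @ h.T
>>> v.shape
(31, 3, 3, 31)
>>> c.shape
(31, 3)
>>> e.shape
(3, 3)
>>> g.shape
(29, 3)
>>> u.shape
(29, 29)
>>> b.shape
(31, 3, 3, 3)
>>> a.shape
(29, 3, 3, 3)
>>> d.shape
(3, 29)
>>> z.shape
(29, 3, 3, 3)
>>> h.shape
(31, 29)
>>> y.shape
(29, 31)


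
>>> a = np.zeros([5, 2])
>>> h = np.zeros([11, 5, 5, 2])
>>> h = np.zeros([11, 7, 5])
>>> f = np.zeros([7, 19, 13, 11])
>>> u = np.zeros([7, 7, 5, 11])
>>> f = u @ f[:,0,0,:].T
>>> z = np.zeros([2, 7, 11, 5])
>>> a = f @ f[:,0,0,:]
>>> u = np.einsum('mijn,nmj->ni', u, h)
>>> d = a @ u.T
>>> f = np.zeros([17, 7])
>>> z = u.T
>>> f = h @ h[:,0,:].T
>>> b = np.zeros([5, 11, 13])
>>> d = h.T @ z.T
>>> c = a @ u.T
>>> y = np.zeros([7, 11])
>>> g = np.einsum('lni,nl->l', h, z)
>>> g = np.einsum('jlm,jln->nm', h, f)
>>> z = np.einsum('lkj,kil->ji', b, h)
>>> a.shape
(7, 7, 5, 7)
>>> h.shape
(11, 7, 5)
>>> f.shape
(11, 7, 11)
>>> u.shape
(11, 7)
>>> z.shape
(13, 7)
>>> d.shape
(5, 7, 7)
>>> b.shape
(5, 11, 13)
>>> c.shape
(7, 7, 5, 11)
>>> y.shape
(7, 11)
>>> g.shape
(11, 5)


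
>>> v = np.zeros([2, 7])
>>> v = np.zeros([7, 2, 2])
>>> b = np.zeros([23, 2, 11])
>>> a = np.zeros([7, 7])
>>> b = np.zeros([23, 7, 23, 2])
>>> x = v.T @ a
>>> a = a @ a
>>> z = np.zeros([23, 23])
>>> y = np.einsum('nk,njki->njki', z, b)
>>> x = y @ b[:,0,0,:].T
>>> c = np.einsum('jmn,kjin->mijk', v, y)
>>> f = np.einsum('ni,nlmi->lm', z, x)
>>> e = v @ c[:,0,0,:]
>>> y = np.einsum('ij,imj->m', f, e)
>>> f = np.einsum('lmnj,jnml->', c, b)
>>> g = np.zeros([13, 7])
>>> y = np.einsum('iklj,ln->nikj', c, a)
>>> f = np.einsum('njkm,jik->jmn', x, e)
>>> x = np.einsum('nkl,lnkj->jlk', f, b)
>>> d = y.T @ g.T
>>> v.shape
(7, 2, 2)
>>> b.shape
(23, 7, 23, 2)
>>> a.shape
(7, 7)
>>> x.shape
(2, 23, 23)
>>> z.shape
(23, 23)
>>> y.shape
(7, 2, 23, 23)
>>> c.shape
(2, 23, 7, 23)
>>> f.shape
(7, 23, 23)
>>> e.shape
(7, 2, 23)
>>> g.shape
(13, 7)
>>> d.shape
(23, 23, 2, 13)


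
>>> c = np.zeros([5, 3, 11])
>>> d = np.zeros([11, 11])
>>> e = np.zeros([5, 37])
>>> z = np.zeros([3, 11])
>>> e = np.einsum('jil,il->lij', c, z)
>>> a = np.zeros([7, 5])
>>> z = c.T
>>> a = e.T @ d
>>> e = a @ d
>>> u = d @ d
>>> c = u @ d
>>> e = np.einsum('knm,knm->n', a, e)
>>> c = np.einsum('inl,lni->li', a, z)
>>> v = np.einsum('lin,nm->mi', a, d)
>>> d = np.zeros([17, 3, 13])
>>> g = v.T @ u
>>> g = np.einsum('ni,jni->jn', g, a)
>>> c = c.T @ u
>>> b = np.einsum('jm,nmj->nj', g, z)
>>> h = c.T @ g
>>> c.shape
(5, 11)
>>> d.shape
(17, 3, 13)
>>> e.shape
(3,)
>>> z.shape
(11, 3, 5)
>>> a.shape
(5, 3, 11)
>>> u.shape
(11, 11)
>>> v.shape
(11, 3)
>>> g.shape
(5, 3)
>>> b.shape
(11, 5)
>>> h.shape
(11, 3)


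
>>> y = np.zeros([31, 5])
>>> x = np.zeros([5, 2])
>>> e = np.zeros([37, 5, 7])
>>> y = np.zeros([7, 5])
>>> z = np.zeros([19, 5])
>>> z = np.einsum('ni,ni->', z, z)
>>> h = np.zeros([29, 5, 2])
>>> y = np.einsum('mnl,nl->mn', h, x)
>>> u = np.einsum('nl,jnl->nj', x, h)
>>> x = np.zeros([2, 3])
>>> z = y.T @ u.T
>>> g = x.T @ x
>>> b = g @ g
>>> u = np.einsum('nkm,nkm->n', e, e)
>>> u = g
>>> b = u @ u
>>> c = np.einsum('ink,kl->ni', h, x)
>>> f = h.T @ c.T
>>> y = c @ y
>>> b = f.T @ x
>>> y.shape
(5, 5)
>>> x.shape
(2, 3)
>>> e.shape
(37, 5, 7)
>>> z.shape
(5, 5)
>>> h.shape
(29, 5, 2)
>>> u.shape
(3, 3)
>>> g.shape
(3, 3)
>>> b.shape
(5, 5, 3)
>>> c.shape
(5, 29)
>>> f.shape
(2, 5, 5)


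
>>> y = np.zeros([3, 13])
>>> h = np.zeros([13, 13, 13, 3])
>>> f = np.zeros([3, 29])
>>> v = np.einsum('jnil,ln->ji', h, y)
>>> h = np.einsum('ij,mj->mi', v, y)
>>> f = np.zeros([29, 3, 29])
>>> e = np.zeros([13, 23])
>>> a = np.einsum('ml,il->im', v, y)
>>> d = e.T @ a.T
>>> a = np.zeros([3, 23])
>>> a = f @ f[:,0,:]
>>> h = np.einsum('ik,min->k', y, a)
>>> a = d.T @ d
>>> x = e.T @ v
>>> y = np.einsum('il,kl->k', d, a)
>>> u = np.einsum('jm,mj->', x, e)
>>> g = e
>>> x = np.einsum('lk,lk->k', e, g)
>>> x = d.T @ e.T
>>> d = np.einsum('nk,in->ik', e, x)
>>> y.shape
(3,)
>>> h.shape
(13,)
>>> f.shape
(29, 3, 29)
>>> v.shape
(13, 13)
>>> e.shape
(13, 23)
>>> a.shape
(3, 3)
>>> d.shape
(3, 23)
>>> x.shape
(3, 13)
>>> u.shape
()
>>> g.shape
(13, 23)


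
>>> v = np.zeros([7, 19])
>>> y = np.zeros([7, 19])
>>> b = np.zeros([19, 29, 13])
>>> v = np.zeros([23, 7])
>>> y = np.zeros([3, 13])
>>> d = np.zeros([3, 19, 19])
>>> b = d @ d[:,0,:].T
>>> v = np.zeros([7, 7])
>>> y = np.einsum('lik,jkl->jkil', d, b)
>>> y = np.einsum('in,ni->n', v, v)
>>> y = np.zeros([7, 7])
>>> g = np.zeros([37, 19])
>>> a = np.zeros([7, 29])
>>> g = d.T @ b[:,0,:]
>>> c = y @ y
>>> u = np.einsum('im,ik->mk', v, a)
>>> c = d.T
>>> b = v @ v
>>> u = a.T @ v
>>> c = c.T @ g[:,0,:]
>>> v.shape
(7, 7)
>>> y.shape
(7, 7)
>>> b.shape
(7, 7)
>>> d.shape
(3, 19, 19)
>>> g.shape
(19, 19, 3)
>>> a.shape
(7, 29)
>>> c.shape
(3, 19, 3)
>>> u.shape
(29, 7)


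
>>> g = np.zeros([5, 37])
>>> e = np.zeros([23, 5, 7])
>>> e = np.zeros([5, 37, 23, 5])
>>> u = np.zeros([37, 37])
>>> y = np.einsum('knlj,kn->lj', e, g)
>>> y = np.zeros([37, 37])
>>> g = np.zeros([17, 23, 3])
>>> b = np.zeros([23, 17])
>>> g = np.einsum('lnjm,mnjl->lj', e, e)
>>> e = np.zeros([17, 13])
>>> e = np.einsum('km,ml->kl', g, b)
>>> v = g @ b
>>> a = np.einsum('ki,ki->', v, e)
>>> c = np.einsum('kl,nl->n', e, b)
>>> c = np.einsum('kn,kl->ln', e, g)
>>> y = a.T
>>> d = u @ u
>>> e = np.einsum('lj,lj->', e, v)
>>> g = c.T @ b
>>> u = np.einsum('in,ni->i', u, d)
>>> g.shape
(17, 17)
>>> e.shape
()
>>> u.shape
(37,)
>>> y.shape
()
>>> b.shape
(23, 17)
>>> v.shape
(5, 17)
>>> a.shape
()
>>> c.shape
(23, 17)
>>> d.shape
(37, 37)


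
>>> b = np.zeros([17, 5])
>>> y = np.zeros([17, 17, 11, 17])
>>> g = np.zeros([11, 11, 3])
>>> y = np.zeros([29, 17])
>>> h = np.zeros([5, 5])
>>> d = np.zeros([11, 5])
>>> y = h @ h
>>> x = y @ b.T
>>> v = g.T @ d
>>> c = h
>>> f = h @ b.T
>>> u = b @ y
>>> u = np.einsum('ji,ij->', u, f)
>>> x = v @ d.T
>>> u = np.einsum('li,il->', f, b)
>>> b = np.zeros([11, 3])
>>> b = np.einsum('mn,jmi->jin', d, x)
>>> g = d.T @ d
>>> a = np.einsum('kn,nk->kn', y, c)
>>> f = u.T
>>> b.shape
(3, 11, 5)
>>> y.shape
(5, 5)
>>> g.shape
(5, 5)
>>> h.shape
(5, 5)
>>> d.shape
(11, 5)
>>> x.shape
(3, 11, 11)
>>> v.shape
(3, 11, 5)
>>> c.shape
(5, 5)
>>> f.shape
()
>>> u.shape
()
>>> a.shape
(5, 5)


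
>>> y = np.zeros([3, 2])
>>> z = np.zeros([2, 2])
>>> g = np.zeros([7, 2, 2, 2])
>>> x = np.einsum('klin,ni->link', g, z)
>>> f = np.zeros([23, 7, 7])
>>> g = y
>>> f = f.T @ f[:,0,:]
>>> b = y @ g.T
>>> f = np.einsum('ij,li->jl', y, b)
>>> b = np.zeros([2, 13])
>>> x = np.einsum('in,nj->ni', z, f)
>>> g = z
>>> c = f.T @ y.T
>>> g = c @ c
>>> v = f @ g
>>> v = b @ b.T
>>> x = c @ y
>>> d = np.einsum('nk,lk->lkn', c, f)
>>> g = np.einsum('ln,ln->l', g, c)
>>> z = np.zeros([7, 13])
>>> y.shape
(3, 2)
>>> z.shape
(7, 13)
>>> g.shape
(3,)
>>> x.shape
(3, 2)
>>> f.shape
(2, 3)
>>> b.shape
(2, 13)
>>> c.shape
(3, 3)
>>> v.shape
(2, 2)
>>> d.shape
(2, 3, 3)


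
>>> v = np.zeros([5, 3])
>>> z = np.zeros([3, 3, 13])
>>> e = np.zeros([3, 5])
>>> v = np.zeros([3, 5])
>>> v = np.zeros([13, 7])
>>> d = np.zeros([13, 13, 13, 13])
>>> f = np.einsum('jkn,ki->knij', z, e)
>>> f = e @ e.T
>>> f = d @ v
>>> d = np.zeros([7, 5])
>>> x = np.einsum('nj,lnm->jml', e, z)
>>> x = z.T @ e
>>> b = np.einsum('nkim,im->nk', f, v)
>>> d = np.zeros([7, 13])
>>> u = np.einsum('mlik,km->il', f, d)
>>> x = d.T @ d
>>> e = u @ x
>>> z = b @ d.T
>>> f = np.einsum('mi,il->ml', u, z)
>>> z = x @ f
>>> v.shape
(13, 7)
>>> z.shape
(13, 7)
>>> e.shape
(13, 13)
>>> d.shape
(7, 13)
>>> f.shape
(13, 7)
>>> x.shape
(13, 13)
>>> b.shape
(13, 13)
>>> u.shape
(13, 13)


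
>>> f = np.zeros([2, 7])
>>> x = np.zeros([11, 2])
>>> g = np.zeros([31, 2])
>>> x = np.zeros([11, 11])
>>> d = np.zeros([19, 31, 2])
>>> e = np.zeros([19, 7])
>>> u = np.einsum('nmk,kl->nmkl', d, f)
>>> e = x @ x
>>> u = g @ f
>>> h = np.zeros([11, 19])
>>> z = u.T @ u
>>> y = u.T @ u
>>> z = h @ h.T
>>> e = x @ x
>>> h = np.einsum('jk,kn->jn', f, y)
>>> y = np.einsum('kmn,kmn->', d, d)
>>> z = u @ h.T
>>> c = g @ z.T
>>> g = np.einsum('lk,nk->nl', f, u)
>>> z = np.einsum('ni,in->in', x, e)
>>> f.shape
(2, 7)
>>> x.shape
(11, 11)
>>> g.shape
(31, 2)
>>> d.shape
(19, 31, 2)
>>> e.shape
(11, 11)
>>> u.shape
(31, 7)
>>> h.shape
(2, 7)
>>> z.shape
(11, 11)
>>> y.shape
()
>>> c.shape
(31, 31)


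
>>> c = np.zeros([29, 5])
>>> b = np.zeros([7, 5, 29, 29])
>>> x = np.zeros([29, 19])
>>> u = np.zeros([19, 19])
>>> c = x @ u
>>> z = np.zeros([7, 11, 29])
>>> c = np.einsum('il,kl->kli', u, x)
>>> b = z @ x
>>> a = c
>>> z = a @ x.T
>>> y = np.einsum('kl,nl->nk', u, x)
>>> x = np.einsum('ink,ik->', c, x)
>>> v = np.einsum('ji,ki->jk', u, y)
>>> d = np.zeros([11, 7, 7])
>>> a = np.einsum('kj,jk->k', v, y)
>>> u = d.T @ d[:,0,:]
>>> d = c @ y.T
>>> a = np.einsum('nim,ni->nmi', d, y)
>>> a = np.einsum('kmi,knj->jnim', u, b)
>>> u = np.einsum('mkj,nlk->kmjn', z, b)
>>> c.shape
(29, 19, 19)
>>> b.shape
(7, 11, 19)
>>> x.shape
()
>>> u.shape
(19, 29, 29, 7)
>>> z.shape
(29, 19, 29)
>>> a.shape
(19, 11, 7, 7)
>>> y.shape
(29, 19)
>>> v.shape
(19, 29)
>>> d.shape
(29, 19, 29)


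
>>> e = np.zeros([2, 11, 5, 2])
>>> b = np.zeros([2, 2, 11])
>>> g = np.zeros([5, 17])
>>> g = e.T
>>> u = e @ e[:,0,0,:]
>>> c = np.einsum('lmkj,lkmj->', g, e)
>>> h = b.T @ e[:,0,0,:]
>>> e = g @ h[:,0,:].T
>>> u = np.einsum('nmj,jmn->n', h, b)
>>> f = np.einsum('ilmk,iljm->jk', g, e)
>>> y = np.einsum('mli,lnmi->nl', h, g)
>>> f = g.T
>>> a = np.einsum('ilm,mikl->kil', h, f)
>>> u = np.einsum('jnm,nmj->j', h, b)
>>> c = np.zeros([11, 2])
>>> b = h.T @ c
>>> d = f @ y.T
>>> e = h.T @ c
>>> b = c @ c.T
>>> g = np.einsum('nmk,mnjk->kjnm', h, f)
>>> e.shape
(2, 2, 2)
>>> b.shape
(11, 11)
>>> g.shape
(2, 5, 11, 2)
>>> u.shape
(11,)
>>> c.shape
(11, 2)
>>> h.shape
(11, 2, 2)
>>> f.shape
(2, 11, 5, 2)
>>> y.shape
(5, 2)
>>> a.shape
(5, 11, 2)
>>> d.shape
(2, 11, 5, 5)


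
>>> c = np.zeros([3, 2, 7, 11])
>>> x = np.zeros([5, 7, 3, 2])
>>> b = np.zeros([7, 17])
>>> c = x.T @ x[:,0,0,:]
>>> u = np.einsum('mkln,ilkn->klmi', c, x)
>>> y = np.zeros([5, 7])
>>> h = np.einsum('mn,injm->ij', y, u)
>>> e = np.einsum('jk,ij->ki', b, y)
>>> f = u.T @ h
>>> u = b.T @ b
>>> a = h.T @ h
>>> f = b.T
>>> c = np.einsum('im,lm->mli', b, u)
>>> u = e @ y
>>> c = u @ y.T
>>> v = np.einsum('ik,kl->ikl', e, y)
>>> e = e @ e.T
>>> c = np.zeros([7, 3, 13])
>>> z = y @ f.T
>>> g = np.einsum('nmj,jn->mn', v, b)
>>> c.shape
(7, 3, 13)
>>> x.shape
(5, 7, 3, 2)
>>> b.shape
(7, 17)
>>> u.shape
(17, 7)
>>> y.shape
(5, 7)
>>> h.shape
(3, 2)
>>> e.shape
(17, 17)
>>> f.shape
(17, 7)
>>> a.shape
(2, 2)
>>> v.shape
(17, 5, 7)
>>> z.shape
(5, 17)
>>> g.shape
(5, 17)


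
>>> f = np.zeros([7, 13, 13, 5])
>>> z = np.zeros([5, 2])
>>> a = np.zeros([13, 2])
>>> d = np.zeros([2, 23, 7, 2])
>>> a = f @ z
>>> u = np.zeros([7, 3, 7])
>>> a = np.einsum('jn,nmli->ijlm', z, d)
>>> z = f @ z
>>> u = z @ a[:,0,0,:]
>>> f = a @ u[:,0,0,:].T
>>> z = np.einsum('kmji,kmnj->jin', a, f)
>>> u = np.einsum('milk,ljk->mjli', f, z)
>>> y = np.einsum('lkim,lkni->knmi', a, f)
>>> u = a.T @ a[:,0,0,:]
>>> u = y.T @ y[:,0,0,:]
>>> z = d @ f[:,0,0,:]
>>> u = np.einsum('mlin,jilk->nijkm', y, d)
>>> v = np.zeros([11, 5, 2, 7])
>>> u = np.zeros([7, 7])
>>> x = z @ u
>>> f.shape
(2, 5, 7, 7)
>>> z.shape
(2, 23, 7, 7)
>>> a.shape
(2, 5, 7, 23)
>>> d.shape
(2, 23, 7, 2)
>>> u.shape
(7, 7)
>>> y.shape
(5, 7, 23, 7)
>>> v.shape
(11, 5, 2, 7)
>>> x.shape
(2, 23, 7, 7)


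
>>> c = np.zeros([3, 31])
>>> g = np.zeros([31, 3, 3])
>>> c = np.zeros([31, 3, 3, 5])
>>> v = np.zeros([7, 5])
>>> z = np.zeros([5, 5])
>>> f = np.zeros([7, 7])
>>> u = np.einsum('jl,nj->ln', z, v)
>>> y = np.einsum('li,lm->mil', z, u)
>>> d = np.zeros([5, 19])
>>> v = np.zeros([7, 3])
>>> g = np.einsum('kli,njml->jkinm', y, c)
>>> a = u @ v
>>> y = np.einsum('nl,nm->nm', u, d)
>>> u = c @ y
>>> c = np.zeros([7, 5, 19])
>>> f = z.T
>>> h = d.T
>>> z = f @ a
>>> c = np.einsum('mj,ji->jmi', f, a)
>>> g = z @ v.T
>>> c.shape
(5, 5, 3)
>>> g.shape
(5, 7)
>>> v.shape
(7, 3)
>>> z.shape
(5, 3)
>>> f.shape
(5, 5)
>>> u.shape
(31, 3, 3, 19)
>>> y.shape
(5, 19)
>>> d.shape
(5, 19)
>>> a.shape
(5, 3)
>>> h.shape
(19, 5)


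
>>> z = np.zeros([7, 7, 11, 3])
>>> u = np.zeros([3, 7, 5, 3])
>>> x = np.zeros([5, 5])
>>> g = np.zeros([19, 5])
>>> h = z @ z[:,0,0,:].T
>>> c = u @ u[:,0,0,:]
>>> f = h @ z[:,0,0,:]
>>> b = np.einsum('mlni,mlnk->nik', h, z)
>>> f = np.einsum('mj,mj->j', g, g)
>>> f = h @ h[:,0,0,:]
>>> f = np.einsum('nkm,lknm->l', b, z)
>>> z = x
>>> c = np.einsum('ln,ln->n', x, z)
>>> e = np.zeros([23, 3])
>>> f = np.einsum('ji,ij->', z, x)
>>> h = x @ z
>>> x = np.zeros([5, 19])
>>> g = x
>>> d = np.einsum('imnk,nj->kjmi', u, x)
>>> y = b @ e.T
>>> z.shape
(5, 5)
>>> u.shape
(3, 7, 5, 3)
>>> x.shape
(5, 19)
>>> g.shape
(5, 19)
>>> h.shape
(5, 5)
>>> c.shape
(5,)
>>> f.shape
()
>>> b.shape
(11, 7, 3)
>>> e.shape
(23, 3)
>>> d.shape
(3, 19, 7, 3)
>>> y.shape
(11, 7, 23)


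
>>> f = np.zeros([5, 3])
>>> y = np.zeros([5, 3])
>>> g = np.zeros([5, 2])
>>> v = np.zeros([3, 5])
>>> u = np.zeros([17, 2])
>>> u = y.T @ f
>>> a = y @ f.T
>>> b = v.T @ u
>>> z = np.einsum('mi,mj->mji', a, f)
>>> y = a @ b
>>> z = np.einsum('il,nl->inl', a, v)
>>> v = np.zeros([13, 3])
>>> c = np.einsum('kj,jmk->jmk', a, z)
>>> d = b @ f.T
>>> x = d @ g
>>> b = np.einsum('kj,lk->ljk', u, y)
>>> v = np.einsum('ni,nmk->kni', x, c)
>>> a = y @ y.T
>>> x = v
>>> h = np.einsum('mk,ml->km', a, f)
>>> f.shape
(5, 3)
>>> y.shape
(5, 3)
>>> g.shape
(5, 2)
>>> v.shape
(5, 5, 2)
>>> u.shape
(3, 3)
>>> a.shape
(5, 5)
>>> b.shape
(5, 3, 3)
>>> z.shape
(5, 3, 5)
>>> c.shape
(5, 3, 5)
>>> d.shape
(5, 5)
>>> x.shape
(5, 5, 2)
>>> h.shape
(5, 5)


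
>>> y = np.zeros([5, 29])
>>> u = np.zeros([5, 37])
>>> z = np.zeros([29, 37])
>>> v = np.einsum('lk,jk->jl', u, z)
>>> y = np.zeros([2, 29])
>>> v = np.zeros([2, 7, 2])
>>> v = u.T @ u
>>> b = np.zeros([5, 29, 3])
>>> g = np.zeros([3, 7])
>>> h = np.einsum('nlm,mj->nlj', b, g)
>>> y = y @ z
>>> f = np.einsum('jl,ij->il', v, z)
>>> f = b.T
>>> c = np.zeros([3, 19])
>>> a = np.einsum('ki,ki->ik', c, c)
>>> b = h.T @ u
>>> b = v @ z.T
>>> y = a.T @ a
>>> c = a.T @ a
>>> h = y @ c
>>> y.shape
(3, 3)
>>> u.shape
(5, 37)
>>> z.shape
(29, 37)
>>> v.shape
(37, 37)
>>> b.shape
(37, 29)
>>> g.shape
(3, 7)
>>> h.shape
(3, 3)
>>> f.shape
(3, 29, 5)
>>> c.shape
(3, 3)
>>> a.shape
(19, 3)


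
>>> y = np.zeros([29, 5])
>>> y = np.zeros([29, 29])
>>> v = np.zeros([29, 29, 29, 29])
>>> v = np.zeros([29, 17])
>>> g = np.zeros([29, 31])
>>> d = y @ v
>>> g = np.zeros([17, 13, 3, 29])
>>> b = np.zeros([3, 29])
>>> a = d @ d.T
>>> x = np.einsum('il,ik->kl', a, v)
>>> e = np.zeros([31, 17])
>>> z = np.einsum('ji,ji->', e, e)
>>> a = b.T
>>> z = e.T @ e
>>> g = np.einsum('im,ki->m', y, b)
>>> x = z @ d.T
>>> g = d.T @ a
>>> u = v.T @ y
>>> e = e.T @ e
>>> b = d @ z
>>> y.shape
(29, 29)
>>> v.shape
(29, 17)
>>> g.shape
(17, 3)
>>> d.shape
(29, 17)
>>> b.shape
(29, 17)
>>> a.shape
(29, 3)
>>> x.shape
(17, 29)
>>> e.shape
(17, 17)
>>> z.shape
(17, 17)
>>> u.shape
(17, 29)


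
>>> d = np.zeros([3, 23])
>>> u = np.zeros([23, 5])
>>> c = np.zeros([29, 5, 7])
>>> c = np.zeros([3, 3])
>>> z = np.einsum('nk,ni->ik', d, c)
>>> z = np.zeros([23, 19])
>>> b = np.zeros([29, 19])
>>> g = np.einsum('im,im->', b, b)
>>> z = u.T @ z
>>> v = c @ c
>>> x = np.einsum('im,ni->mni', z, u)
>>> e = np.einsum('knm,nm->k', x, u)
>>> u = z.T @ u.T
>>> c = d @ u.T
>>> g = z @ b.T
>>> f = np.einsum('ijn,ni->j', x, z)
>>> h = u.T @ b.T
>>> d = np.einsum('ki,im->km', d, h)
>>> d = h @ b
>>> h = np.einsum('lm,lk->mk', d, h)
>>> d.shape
(23, 19)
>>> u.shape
(19, 23)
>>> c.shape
(3, 19)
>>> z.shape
(5, 19)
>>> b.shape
(29, 19)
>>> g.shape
(5, 29)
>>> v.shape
(3, 3)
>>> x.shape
(19, 23, 5)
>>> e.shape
(19,)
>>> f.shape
(23,)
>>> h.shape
(19, 29)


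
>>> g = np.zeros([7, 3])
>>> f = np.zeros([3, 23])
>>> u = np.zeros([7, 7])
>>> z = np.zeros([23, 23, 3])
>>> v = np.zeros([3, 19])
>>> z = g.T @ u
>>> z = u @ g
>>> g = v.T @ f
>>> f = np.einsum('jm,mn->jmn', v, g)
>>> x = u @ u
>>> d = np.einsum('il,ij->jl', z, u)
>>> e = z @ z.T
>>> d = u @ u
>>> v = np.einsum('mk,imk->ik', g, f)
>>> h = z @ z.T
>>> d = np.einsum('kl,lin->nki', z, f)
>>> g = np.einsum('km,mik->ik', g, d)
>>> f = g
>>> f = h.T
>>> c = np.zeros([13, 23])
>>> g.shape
(7, 19)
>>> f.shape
(7, 7)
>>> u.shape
(7, 7)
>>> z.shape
(7, 3)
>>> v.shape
(3, 23)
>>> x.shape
(7, 7)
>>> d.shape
(23, 7, 19)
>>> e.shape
(7, 7)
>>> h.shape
(7, 7)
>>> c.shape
(13, 23)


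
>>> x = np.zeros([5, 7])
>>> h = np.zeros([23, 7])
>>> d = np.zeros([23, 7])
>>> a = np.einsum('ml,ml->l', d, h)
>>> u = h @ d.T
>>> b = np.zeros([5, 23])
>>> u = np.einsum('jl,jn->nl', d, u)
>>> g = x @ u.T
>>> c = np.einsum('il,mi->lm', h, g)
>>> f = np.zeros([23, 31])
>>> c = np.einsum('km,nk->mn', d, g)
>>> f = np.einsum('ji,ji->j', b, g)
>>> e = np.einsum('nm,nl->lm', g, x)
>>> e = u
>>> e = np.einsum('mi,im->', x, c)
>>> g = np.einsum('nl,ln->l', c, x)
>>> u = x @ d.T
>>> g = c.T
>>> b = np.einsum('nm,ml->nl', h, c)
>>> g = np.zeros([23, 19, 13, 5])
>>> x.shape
(5, 7)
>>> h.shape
(23, 7)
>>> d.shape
(23, 7)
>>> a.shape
(7,)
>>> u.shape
(5, 23)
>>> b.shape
(23, 5)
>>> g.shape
(23, 19, 13, 5)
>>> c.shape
(7, 5)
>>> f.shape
(5,)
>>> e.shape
()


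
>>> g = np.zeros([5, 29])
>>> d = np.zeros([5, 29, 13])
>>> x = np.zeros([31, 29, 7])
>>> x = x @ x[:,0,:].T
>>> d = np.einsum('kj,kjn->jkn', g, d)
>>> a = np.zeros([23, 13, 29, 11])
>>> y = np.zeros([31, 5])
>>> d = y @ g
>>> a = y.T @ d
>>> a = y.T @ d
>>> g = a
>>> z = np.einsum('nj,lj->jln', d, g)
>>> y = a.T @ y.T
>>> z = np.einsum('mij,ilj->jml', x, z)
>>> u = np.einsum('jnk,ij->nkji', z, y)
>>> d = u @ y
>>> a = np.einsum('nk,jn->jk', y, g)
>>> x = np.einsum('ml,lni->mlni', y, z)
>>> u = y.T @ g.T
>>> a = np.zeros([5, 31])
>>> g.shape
(5, 29)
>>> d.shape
(31, 5, 31, 31)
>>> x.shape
(29, 31, 31, 5)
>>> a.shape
(5, 31)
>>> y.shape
(29, 31)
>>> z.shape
(31, 31, 5)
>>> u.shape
(31, 5)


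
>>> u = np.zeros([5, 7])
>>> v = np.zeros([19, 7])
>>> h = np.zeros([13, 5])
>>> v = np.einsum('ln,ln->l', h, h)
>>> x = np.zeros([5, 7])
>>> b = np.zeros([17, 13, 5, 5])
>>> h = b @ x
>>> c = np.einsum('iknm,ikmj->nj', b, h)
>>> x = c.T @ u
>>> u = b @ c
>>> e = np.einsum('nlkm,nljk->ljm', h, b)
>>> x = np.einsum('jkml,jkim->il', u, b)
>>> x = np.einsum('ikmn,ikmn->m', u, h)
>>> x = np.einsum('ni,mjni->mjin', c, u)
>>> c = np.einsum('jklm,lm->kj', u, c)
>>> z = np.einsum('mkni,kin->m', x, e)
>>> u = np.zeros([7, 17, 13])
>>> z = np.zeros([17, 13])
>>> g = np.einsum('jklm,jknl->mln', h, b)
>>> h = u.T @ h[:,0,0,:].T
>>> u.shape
(7, 17, 13)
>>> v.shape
(13,)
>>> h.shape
(13, 17, 17)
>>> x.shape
(17, 13, 7, 5)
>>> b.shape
(17, 13, 5, 5)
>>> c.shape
(13, 17)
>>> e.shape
(13, 5, 7)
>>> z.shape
(17, 13)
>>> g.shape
(7, 5, 5)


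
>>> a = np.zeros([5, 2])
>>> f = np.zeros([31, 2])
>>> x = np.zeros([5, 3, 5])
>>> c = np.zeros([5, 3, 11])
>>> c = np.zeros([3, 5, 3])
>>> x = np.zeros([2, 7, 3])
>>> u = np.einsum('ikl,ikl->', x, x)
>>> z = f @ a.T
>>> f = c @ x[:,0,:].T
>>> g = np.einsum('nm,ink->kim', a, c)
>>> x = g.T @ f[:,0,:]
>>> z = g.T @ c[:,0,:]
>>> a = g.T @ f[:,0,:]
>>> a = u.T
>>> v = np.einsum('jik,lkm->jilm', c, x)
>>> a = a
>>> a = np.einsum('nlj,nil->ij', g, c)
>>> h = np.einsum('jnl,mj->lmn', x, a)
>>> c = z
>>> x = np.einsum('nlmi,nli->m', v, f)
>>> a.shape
(5, 2)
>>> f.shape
(3, 5, 2)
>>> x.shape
(2,)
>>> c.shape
(2, 3, 3)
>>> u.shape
()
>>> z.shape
(2, 3, 3)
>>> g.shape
(3, 3, 2)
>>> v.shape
(3, 5, 2, 2)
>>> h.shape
(2, 5, 3)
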